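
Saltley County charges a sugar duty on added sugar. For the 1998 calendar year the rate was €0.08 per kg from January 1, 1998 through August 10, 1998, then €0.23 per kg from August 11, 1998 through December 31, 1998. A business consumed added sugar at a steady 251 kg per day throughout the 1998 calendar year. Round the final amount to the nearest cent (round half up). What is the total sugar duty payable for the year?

€12,713.15

January 1 – August 10, 1998: 222 days × 251 kg/day = 55,722 kg at €0.08/kg → €4,457.76
August 11 – December 31, 1998: 143 days × 251 kg/day = 35,893 kg at €0.23/kg → €8,255.39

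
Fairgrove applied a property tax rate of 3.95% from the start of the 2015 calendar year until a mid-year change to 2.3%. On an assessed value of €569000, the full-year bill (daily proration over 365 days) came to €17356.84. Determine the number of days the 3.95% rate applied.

Let d = days at the first rate; then 365 − d days at the second rate.
€569000 × [3.95%·d + 2.3%·(365−d)] / 365 = €17356.84
Solving gives d = 166, so the new rate took effect on 16 Jun 2015.

166 days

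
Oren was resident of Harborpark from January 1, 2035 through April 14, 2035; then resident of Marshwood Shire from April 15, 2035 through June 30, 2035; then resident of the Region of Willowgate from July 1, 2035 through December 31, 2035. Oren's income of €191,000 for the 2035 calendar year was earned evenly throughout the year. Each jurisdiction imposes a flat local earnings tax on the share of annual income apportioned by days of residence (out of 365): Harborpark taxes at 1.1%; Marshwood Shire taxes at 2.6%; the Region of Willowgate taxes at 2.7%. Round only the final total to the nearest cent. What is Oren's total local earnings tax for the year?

Harborpark, January 1 – April 14, 2035: 104 days → €191,000 × 1.1% × 104/365 = €598.6411
Marshwood Shire, April 15 – June 30, 2035: 77 days → €191,000 × 2.6% × 77/365 = €1,047.6219
The Region of Willowgate, July 1 – December 31, 2035: 184 days → €191,000 × 2.7% × 184/365 = €2,599.6932
Total = €4,245.9562

€4,245.96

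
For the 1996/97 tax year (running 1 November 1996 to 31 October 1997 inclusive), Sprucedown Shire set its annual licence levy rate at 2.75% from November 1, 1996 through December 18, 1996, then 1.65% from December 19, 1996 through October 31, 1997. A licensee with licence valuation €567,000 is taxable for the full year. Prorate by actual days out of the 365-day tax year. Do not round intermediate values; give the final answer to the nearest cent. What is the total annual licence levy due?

November 1 – December 18, 1996: 48 days at 2.75% → €567,000 × 2.75% × 48/365 = €2,050.5205
December 19, 1996 – October 31, 1997: 317 days at 1.65% → €567,000 × 1.65% × 317/365 = €8,125.1877
Total = €10,175.7082

€10,175.71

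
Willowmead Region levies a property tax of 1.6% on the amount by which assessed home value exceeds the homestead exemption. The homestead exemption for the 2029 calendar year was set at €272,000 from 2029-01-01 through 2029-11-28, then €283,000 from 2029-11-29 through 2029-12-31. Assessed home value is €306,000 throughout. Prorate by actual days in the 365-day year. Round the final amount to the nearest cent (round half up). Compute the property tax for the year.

€528.09

2029-01-01 to 2029-11-28: 332 days, exemption €272,000 → (€306,000 − €272,000) × 1.6% × 332/365 = €494.8164
2029-11-29 to 2029-12-31: 33 days, exemption €283,000 → (€306,000 − €283,000) × 1.6% × 33/365 = €33.2712
Total = €528.0877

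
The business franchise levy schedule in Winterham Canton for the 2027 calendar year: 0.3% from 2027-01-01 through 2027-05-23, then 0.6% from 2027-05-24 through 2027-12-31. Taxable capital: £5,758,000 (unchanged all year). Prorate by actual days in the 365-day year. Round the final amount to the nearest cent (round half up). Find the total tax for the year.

£27,780.38

2027-01-01 to 2027-05-23: 143 days at 0.3% → £5,758,000 × 0.3% × 143/365 = £6,767.6219
2027-05-24 to 2027-12-31: 222 days at 0.6% → £5,758,000 × 0.6% × 222/365 = £21,012.7562
Total = £27,780.3781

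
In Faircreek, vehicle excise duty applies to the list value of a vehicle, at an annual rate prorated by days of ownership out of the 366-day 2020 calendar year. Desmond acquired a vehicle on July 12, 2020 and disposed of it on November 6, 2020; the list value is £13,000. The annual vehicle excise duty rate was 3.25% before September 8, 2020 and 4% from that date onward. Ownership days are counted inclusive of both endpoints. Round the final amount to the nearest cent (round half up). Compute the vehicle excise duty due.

July 12 – September 7, 2020: 58 days at 3.25% → £13,000 × 3.25% × 58/366 = £66.9536
September 8 – November 6, 2020: 60 days at 4% → £13,000 × 4% × 60/366 = £85.2459
Total = £152.1995

£152.20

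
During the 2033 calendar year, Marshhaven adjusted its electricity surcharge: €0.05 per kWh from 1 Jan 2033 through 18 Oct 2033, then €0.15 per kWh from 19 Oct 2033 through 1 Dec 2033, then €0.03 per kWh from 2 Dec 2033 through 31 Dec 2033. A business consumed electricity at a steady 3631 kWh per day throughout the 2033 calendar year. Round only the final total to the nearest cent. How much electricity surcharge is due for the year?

1 Jan – 18 Oct 2033: 291 days × 3631 kWh/day = 1,056,621 kWh at €0.05/kWh → €52831.05
19 Oct – 1 Dec 2033: 44 days × 3631 kWh/day = 159,764 kWh at €0.15/kWh → €23964.60
2 Dec – 31 Dec 2033: 30 days × 3631 kWh/day = 108,930 kWh at €0.03/kWh → €3267.90

€80063.55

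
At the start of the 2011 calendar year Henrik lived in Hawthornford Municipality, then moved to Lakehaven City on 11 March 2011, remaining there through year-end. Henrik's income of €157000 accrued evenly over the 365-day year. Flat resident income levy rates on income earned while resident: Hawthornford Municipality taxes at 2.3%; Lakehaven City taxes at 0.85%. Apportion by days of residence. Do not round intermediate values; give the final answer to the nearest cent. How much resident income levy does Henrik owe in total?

€1764.85

Hawthornford Municipality, 1 January – 10 March 2011: 69 days → €157000 × 2.3% × 69/365 = €682.6274
Lakehaven City, 11 March – 31 December 2011: 296 days → €157000 × 0.85% × 296/365 = €1082.2247
Total = €1764.8521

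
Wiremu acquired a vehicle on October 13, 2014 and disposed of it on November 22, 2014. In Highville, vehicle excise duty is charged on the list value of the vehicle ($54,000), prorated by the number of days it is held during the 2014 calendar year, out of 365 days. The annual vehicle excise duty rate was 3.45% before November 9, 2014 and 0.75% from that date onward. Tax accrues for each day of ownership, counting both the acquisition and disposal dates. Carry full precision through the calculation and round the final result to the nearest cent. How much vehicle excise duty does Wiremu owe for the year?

$153.35

October 13 – November 8, 2014: 27 days at 3.45% → $54,000 × 3.45% × 27/365 = $137.8110
November 9 – November 22, 2014: 14 days at 0.75% → $54,000 × 0.75% × 14/365 = $15.5342
Total = $153.3452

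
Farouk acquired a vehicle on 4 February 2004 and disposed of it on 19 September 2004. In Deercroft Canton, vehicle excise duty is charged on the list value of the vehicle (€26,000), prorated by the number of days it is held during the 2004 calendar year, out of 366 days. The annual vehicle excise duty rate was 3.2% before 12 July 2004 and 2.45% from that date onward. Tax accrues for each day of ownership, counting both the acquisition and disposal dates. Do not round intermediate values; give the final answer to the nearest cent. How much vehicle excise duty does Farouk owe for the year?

4 February – 11 July 2004: 159 days at 3.2% → €26,000 × 3.2% × 159/366 = €361.4426
12 July – 19 September 2004: 70 days at 2.45% → €26,000 × 2.45% × 70/366 = €121.8306
Total = €483.2732

€483.27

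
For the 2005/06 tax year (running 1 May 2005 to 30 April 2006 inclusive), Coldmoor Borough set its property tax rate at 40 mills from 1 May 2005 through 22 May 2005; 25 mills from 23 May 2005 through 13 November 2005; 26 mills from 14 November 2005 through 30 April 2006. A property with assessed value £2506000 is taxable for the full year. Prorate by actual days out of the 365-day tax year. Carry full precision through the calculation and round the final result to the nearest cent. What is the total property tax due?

£66069.15

1 May – 22 May 2005: 22 days at 40 mills → £2506000 × 4% × 22/365 = £6041.8630
23 May – 13 November 2005: 175 days at 25 mills → £2506000 × 2.5% × 175/365 = £30037.6712
14 November 2005 – 30 April 2006: 168 days at 26 mills → £2506000 × 2.6% × 168/365 = £29989.6110
Total = £66069.1452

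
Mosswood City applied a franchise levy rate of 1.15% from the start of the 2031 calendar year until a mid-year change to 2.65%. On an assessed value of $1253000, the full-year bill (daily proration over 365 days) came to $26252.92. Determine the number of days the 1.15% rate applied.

135 days

Let d = days at the first rate; then 365 − d days at the second rate.
$1253000 × [1.15%·d + 2.65%·(365−d)] / 365 = $26252.92
Solving gives d = 135, so the new rate took effect on 16 May 2031.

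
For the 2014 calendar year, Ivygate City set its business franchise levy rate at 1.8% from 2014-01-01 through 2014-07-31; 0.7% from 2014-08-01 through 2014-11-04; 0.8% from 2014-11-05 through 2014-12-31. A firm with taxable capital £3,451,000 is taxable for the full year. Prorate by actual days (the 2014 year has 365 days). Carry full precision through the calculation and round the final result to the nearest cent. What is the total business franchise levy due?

2014-01-01 to 2014-07-31: 212 days at 1.8% → £3,451,000 × 1.8% × 212/365 = £36,079.4959
2014-08-01 to 2014-11-04: 96 days at 0.7% → £3,451,000 × 0.7% × 96/365 = £6,353.6219
2014-11-05 to 2014-12-31: 57 days at 0.8% → £3,451,000 × 0.8% × 57/365 = £4,311.3863
Total = £46,744.5041

£46,744.50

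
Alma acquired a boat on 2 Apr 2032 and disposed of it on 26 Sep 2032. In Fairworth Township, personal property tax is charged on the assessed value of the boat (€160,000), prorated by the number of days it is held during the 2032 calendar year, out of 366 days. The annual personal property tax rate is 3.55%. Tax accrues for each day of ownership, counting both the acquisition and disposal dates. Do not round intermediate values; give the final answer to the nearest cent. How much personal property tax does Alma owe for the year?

Days held (2 Apr – 26 Sep 2032): 178 out of 366
Tax = €160,000 × 3.55% × 178/366 = €2,762.4044

€2,762.40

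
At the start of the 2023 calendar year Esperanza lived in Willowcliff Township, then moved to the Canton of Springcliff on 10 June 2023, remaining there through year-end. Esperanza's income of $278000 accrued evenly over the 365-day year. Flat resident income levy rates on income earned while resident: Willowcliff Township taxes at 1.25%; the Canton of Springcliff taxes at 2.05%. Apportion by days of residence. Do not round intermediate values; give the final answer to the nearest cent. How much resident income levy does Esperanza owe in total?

Willowcliff Township, 1 January – 9 June 2023: 160 days → $278000 × 1.25% × 160/365 = $1523.2877
The Canton of Springcliff, 10 June – 31 December 2023: 205 days → $278000 × 2.05% × 205/365 = $3200.8082
Total = $4724.0959

$4724.10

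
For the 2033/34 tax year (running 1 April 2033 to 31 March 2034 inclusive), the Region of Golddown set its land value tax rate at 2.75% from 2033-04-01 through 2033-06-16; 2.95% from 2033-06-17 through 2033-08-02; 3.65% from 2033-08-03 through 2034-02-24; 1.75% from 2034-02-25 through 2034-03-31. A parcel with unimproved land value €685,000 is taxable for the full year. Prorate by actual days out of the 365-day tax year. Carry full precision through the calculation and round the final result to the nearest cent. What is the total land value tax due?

€21,836.49

2033-04-01 to 2033-06-16: 77 days at 2.75% → €685,000 × 2.75% × 77/365 = €3,973.9384
2033-06-17 to 2033-08-02: 47 days at 2.95% → €685,000 × 2.95% × 47/365 = €2,602.0616
2033-08-03 to 2034-02-24: 206 days at 3.65% → €685,000 × 3.65% × 206/365 = €14,111.0000
2034-02-25 to 2034-03-31: 35 days at 1.75% → €685,000 × 1.75% × 35/365 = €1,149.4863
Total = €21,836.4863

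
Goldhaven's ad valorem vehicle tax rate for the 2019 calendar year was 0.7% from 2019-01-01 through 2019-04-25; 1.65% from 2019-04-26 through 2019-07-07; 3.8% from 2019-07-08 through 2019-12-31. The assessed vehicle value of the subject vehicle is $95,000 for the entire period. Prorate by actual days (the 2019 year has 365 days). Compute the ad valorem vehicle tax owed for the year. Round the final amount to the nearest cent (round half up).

$2,273.62

2019-01-01 to 2019-04-25: 115 days at 0.7% → $95,000 × 0.7% × 115/365 = $209.5205
2019-04-26 to 2019-07-07: 73 days at 1.65% → $95,000 × 1.65% × 73/365 = $313.5000
2019-07-08 to 2019-12-31: 177 days at 3.8% → $95,000 × 3.8% × 177/365 = $1,750.6027
Total = $2,273.6233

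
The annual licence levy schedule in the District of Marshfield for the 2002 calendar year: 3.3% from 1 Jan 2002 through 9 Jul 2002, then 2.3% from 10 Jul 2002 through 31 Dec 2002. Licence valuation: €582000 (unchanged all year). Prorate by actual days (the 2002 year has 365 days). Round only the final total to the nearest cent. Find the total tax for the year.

€16415.59

1 Jan – 9 Jul 2002: 190 days at 3.3% → €582000 × 3.3% × 190/365 = €9997.6438
10 Jul – 31 Dec 2002: 175 days at 2.3% → €582000 × 2.3% × 175/365 = €6417.9452
Total = €16415.5890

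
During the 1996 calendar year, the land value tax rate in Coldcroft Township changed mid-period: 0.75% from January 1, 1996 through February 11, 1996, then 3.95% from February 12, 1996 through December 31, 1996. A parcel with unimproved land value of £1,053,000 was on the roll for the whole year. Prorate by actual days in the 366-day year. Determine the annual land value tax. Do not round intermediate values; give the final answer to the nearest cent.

January 1 – February 11, 1996: 42 days at 0.75% → £1,053,000 × 0.75% × 42/366 = £906.2705
February 12 – December 31, 1996: 324 days at 3.95% → £1,053,000 × 3.95% × 324/366 = £36,820.4754
Total = £37,726.7459

£37,726.75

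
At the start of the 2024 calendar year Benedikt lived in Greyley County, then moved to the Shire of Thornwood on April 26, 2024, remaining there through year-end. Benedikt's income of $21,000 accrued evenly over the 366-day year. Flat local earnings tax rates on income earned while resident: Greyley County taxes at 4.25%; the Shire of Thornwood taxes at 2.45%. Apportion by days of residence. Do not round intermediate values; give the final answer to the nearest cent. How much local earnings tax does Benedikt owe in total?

Greyley County, January 1 – April 25, 2024: 116 days → $21,000 × 4.25% × 116/366 = $282.8689
The Shire of Thornwood, April 26 – December 31, 2024: 250 days → $21,000 × 2.45% × 250/366 = $351.4344
Total = $634.3033

$634.30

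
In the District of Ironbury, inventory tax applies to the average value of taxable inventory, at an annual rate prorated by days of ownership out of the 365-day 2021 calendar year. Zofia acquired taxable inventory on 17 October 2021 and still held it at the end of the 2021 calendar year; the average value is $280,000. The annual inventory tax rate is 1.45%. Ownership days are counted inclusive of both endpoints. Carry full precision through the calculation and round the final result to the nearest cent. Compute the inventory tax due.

$845.37

Days held (17 October – 31 December 2021): 76 out of 365
Tax = $280,000 × 1.45% × 76/365 = $845.3699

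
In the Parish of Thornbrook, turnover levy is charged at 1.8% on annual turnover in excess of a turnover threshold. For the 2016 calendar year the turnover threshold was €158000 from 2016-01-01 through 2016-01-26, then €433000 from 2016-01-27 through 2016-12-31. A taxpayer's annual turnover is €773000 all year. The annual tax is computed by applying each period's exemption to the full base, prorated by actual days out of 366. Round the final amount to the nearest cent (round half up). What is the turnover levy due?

€6471.64

2016-01-01 to 2016-01-26: 26 days, exemption €158000 → (€773000 − €158000) × 1.8% × 26/366 = €786.3934
2016-01-27 to 2016-12-31: 340 days, exemption €433000 → (€773000 − €433000) × 1.8% × 340/366 = €5685.2459
Total = €6471.6393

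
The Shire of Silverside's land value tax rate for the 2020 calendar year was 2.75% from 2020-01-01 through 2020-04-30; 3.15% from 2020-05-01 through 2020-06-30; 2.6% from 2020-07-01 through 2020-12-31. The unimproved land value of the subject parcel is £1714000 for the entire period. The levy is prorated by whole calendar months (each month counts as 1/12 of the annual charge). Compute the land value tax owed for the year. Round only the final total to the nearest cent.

£46992.17

2020-01-01 to 2020-04-30: 4 months at 2.75% → £1714000 × 2.75% × 4/12 = £15711.6667
2020-05-01 to 2020-06-30: 2 months at 3.15% → £1714000 × 3.15% × 2/12 = £8998.5000
2020-07-01 to 2020-12-31: 6 months at 2.6% → £1714000 × 2.6% × 6/12 = £22282.0000
Total = £46992.1667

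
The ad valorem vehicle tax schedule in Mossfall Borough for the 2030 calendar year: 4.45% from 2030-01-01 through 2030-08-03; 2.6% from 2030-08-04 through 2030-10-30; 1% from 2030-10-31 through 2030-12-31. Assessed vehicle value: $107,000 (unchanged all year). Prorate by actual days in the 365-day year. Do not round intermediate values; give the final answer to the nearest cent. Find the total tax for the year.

2030-01-01 to 2030-08-03: 215 days at 4.45% → $107,000 × 4.45% × 215/365 = $2,804.7192
2030-08-04 to 2030-10-30: 88 days at 2.6% → $107,000 × 2.6% × 88/365 = $670.7288
2030-10-31 to 2030-12-31: 62 days at 1% → $107,000 × 1% × 62/365 = $181.7534
Total = $3,657.2014

$3,657.20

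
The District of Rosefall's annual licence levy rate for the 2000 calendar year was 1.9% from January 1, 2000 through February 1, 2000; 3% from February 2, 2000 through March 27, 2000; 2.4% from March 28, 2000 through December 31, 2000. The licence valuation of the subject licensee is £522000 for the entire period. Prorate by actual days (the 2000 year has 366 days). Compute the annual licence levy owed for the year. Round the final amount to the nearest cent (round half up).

£12770.46

January 1 – February 1, 2000: 32 days at 1.9% → £522000 × 1.9% × 32/366 = £867.1475
February 2 – March 27, 2000: 55 days at 3% → £522000 × 3% × 55/366 = £2353.2787
March 28 – December 31, 2000: 279 days at 2.4% → £522000 × 2.4% × 279/366 = £9550.0328
Total = £12770.4590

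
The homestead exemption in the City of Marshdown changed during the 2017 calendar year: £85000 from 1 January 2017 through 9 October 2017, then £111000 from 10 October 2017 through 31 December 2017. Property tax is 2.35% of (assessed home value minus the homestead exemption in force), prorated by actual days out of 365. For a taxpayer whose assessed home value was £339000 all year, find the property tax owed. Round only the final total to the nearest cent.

1 January – 9 October 2017: 282 days, exemption £85000 → (£339000 − £85000) × 2.35% × 282/365 = £4611.6658
10 October – 31 December 2017: 83 days, exemption £111000 → (£339000 − £111000) × 2.35% × 83/365 = £1218.3945
Total = £5830.0603

£5830.06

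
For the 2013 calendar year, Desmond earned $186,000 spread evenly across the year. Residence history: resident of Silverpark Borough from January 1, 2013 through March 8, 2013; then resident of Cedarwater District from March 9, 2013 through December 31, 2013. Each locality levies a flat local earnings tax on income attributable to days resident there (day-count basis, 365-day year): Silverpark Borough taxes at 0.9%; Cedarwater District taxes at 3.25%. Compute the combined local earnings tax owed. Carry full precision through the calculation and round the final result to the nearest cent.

Silverpark Borough, January 1 – March 8, 2013: 67 days → $186,000 × 0.9% × 67/365 = $307.2822
Cedarwater District, March 9 – December 31, 2013: 298 days → $186,000 × 3.25% × 298/365 = $4,935.3699
Total = $5,242.6521

$5,242.65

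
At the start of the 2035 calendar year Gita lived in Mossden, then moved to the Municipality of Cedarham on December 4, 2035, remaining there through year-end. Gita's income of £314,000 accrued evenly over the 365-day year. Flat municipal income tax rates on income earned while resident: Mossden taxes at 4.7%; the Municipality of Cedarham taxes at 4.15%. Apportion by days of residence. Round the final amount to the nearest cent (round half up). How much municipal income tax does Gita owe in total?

£14,625.52

Mossden, January 1 – December 3, 2035: 337 days → £314,000 × 4.7% × 337/365 = £13,625.8795
The Municipality of Cedarham, December 4 – December 31, 2035: 28 days → £314,000 × 4.15% × 28/365 = £999.6384
Total = £14,625.5178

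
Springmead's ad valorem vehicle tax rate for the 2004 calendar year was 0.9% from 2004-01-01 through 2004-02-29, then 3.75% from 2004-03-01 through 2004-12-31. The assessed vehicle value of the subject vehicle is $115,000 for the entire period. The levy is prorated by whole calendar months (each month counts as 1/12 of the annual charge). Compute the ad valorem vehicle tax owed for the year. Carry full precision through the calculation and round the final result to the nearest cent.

$3,766.25

2004-01-01 to 2004-02-29: 2 months at 0.9% → $115,000 × 0.9% × 2/12 = $172.5000
2004-03-01 to 2004-12-31: 10 months at 3.75% → $115,000 × 3.75% × 10/12 = $3,593.7500
Total = $3,766.2500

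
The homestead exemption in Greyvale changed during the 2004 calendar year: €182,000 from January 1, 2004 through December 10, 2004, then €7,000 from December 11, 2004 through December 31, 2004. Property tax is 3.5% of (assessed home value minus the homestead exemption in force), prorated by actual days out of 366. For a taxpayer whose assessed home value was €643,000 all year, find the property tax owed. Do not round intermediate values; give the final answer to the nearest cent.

€16,486.43

January 1 – December 10, 2004: 345 days, exemption €182,000 → (€643,000 − €182,000) × 3.5% × 345/366 = €15,209.2213
December 11 – December 31, 2004: 21 days, exemption €7,000 → (€643,000 − €7,000) × 3.5% × 21/366 = €1,277.2131
Total = €16,486.4344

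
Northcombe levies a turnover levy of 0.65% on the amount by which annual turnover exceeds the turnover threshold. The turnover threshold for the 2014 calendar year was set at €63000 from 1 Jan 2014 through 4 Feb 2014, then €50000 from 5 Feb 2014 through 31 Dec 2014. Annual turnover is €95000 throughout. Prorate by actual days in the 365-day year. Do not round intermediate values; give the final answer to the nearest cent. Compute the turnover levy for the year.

€284.40

1 Jan – 4 Feb 2014: 35 days, exemption €63000 → (€95000 − €63000) × 0.65% × 35/365 = €19.9452
5 Feb – 31 Dec 2014: 330 days, exemption €50000 → (€95000 − €50000) × 0.65% × 330/365 = €264.4521
Total = €284.3973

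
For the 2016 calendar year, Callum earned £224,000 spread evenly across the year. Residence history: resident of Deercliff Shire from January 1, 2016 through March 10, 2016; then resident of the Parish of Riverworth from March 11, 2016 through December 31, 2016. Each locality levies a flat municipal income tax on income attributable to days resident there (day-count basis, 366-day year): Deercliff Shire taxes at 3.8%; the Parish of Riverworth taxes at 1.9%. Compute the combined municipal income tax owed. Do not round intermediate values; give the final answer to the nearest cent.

£5,069.99

Deercliff Shire, January 1 – March 10, 2016: 70 days → £224,000 × 3.8% × 70/366 = £1,627.9781
The Parish of Riverworth, March 11 – December 31, 2016: 296 days → £224,000 × 1.9% × 296/366 = £3,442.0109
Total = £5,069.9891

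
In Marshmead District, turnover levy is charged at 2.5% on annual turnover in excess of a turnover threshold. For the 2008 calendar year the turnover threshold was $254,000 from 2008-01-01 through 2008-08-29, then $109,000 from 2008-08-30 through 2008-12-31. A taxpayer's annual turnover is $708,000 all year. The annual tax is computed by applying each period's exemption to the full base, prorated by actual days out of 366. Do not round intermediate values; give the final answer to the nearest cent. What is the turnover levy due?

2008-01-01 to 2008-08-29: 242 days, exemption $254,000 → ($708,000 − $254,000) × 2.5% × 242/366 = $7,504.6448
2008-08-30 to 2008-12-31: 124 days, exemption $109,000 → ($708,000 − $109,000) × 2.5% × 124/366 = $5,073.4973
Total = $12,578.1421

$12,578.14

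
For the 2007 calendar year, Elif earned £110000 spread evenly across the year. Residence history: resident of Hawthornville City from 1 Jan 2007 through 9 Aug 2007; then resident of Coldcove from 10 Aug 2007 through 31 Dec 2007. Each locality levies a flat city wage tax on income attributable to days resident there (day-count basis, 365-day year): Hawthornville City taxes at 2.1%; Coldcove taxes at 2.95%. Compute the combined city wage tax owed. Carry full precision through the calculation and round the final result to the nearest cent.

Hawthornville City, 1 Jan – 9 Aug 2007: 221 days → £110000 × 2.1% × 221/365 = £1398.6575
Coldcove, 10 Aug – 31 Dec 2007: 144 days → £110000 × 2.95% × 144/365 = £1280.2192
Total = £2678.8767

£2678.88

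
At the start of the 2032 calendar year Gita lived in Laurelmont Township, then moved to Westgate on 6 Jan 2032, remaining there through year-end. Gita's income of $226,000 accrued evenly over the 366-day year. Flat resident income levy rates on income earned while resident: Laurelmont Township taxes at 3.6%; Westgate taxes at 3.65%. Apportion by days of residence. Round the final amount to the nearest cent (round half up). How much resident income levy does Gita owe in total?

$8,247.46

Laurelmont Township, 1 Jan – 5 Jan 2032: 5 days → $226,000 × 3.6% × 5/366 = $111.1475
Westgate, 6 Jan – 31 Dec 2032: 361 days → $226,000 × 3.65% × 361/366 = $8,136.3087
Total = $8,247.4563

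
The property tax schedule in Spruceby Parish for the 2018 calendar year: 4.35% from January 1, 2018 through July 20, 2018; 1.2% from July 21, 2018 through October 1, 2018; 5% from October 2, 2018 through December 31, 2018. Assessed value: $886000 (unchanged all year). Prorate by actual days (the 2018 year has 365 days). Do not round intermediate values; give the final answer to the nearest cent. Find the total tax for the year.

January 1 – July 20, 2018: 201 days at 4.35% → $886000 × 4.35% × 201/365 = $21223.9479
July 21 – October 1, 2018: 73 days at 1.2% → $886000 × 1.2% × 73/365 = $2126.4000
October 2 – December 31, 2018: 91 days at 5% → $886000 × 5% × 91/365 = $11044.6575
Total = $34395.0055

$34395.01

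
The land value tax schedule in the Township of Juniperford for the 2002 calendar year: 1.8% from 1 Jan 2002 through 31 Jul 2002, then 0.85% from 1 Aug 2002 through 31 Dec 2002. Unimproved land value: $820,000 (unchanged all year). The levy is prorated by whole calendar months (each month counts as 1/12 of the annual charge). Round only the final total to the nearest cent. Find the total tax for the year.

1 Jan – 31 Jul 2002: 7 months at 1.8% → $820,000 × 1.8% × 7/12 = $8,610.0000
1 Aug – 31 Dec 2002: 5 months at 0.85% → $820,000 × 0.85% × 5/12 = $2,904.1667
Total = $11,514.1667

$11,514.17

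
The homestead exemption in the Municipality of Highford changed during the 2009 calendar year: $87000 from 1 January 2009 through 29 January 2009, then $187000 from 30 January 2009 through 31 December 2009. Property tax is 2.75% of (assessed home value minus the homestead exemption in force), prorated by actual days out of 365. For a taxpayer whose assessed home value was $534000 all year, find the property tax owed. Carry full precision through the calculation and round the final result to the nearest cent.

1 January – 29 January 2009: 29 days, exemption $87000 → ($534000 − $87000) × 2.75% × 29/365 = $976.6644
30 January – 31 December 2009: 336 days, exemption $187000 → ($534000 − $187000) × 2.75% × 336/365 = $8784.3288
Total = $9760.9932

$9760.99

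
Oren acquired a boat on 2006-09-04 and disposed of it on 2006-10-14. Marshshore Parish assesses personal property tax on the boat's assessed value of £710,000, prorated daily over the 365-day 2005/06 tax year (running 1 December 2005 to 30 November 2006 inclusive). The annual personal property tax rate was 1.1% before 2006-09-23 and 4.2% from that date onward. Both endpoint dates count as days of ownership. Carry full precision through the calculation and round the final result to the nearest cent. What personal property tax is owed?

£2,203.92

2006-09-04 to 2006-09-22: 19 days at 1.1% → £710,000 × 1.1% × 19/365 = £406.5479
2006-09-23 to 2006-10-14: 22 days at 4.2% → £710,000 × 4.2% × 22/365 = £1,797.3699
Total = £2,203.9178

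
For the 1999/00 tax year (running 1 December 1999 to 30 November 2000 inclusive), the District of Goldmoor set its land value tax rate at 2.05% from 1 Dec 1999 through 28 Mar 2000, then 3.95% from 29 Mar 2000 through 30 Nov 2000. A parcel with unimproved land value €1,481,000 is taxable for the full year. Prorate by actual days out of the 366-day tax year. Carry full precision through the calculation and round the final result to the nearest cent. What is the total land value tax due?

1 Dec 1999 – 28 Mar 2000: 119 days at 2.05% → €1,481,000 × 2.05% × 119/366 = €9,871.3101
29 Mar – 30 Nov 2000: 247 days at 3.95% → €1,481,000 × 3.95% × 247/366 = €39,479.1708
Total = €49,350.4809

€49,350.48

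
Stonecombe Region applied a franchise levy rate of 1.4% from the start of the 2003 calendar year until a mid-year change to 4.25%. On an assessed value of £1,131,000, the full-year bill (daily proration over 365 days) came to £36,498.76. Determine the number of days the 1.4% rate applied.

Let d = days at the first rate; then 365 − d days at the second rate.
£1,131,000 × [1.4%·d + 4.25%·(365−d)] / 365 = £36,498.76
Solving gives d = 131, so the new rate took effect on 12 May 2003.

131 days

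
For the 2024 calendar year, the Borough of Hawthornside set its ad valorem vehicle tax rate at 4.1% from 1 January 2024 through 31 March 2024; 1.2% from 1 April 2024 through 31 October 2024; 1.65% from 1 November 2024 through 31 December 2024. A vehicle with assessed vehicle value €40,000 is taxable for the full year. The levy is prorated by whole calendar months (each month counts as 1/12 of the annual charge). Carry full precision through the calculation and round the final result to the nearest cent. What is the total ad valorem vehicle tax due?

€800.00

1 January – 31 March 2024: 3 months at 4.1% → €40,000 × 4.1% × 3/12 = €410.0000
1 April – 31 October 2024: 7 months at 1.2% → €40,000 × 1.2% × 7/12 = €280.0000
1 November – 31 December 2024: 2 months at 1.65% → €40,000 × 1.65% × 2/12 = €110.0000
Total = €800.0000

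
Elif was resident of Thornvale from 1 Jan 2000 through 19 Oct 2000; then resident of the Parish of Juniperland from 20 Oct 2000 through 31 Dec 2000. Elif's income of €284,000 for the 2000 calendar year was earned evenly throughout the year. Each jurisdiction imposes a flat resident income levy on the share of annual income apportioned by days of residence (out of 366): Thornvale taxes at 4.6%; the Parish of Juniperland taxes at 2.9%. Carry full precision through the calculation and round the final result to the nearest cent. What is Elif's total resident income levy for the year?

€12,101.04

Thornvale, 1 Jan – 19 Oct 2000: 293 days → €284,000 × 4.6% × 293/366 = €10,458.3388
The Parish of Juniperland, 20 Oct – 31 Dec 2000: 73 days → €284,000 × 2.9% × 73/366 = €1,642.6995
Total = €12,101.0383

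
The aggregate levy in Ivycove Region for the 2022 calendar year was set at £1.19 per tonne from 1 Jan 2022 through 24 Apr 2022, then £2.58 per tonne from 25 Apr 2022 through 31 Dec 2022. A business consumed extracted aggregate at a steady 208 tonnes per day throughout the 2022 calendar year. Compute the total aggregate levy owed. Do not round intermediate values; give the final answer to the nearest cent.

1 Jan – 24 Apr 2022: 114 days × 208 tonnes/day = 23,712 tonnes at £1.19/tonne → £28217.28
25 Apr – 31 Dec 2022: 251 days × 208 tonnes/day = 52,208 tonnes at £2.58/tonne → £134696.64

£162913.92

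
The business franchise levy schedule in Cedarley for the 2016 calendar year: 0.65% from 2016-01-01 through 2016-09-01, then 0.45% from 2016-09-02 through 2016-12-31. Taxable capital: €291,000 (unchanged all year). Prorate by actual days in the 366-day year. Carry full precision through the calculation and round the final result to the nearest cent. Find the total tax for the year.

2016-01-01 to 2016-09-01: 245 days at 0.65% → €291,000 × 0.65% × 245/366 = €1,266.1680
2016-09-02 to 2016-12-31: 121 days at 0.45% → €291,000 × 0.45% × 121/366 = €432.9221
Total = €1,699.0902

€1,699.09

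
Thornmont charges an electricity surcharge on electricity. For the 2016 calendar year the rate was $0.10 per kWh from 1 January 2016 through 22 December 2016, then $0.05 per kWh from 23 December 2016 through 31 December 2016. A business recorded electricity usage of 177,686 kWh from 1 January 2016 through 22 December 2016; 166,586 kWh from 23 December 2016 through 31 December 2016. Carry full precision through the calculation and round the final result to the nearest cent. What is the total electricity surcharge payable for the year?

1 January – 22 December 2016: 177,686 kWh at $0.10/kWh → $17,768.60
23 December – 31 December 2016: 166,586 kWh at $0.05/kWh → $8,329.30

$26,097.90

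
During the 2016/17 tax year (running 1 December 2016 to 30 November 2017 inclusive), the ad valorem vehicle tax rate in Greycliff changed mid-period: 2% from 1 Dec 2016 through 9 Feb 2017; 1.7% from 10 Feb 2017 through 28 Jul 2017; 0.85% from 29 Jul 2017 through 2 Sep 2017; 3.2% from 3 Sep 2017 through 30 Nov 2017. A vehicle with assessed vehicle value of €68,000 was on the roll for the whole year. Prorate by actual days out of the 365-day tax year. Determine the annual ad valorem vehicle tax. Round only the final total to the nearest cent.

€1,387.39

1 Dec 2016 – 9 Feb 2017: 71 days at 2% → €68,000 × 2% × 71/365 = €264.5479
10 Feb – 28 Jul 2017: 169 days at 1.7% → €68,000 × 1.7% × 169/365 = €535.2438
29 Jul – 2 Sep 2017: 36 days at 0.85% → €68,000 × 0.85% × 36/365 = €57.0082
3 Sep – 30 Nov 2017: 89 days at 3.2% → €68,000 × 3.2% × 89/365 = €530.5863
Total = €1,387.3863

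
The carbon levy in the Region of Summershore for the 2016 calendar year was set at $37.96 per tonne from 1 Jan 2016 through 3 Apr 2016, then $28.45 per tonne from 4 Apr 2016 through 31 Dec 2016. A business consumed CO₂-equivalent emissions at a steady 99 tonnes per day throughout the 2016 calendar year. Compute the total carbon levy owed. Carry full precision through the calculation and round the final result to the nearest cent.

$1,119,357.36

1 Jan – 3 Apr 2016: 94 days × 99 tonnes/day = 9,306 tonnes at $37.96/tonne → $353,255.76
4 Apr – 31 Dec 2016: 272 days × 99 tonnes/day = 26,928 tonnes at $28.45/tonne → $766,101.60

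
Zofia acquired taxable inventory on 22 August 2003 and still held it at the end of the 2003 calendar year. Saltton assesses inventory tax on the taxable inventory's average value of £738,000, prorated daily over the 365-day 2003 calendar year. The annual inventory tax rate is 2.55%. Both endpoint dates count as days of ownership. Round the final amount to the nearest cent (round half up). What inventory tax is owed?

£6,805.78

Days held (22 August – 31 December 2003): 132 out of 365
Tax = £738,000 × 2.55% × 132/365 = £6,805.7753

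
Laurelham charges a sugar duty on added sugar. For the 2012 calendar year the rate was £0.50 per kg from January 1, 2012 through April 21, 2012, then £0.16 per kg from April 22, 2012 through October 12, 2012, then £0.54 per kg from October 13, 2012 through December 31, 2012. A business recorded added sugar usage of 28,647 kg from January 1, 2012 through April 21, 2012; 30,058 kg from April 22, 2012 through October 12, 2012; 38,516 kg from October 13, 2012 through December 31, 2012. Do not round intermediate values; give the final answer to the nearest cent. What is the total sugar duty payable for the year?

January 1 – April 21, 2012: 28,647 kg at £0.50/kg → £14,323.50
April 22 – October 12, 2012: 30,058 kg at £0.16/kg → £4,809.28
October 13 – December 31, 2012: 38,516 kg at £0.54/kg → £20,798.64

£39,931.42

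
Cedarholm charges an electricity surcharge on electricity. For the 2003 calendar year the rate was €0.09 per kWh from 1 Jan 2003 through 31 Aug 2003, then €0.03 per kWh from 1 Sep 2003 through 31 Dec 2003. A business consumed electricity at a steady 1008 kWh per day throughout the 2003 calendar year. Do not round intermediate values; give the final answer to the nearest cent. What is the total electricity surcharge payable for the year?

€25,734.24

1 Jan – 31 Aug 2003: 243 days × 1008 kWh/day = 244,944 kWh at €0.09/kWh → €22,044.96
1 Sep – 31 Dec 2003: 122 days × 1008 kWh/day = 122,976 kWh at €0.03/kWh → €3,689.28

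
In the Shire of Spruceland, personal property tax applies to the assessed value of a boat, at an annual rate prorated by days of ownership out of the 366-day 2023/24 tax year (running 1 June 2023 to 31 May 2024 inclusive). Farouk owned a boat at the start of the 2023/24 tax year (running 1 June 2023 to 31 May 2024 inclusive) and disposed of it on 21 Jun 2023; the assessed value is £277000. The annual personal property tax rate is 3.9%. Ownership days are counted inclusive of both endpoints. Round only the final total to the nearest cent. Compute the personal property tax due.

£619.84

Days held (1 Jun – 21 Jun 2023): 21 out of 366
Tax = £277000 × 3.9% × 21/366 = £619.8443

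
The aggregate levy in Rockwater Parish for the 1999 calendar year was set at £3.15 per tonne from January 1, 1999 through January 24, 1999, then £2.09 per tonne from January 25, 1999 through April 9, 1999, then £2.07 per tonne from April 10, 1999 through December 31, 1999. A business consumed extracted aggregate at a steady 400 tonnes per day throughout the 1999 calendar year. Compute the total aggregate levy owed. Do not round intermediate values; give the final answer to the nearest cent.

£313,188.00

January 1 – January 24, 1999: 24 days × 400 tonnes/day = 9,600 tonnes at £3.15/tonne → £30,240.00
January 25 – April 9, 1999: 75 days × 400 tonnes/day = 30,000 tonnes at £2.09/tonne → £62,700.00
April 10 – December 31, 1999: 266 days × 400 tonnes/day = 106,400 tonnes at £2.07/tonne → £220,248.00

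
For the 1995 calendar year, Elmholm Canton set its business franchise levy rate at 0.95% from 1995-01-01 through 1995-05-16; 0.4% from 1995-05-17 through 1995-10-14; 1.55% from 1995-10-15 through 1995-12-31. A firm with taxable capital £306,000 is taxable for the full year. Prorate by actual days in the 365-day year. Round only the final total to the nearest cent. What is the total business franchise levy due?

1995-01-01 to 1995-05-16: 136 days at 0.95% → £306,000 × 0.95% × 136/365 = £1,083.1562
1995-05-17 to 1995-10-14: 151 days at 0.4% → £306,000 × 0.4% × 151/365 = £506.3671
1995-10-15 to 1995-12-31: 78 days at 1.55% → £306,000 × 1.55% × 78/365 = £1,013.5726
Total = £2,603.0959

£2,603.10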